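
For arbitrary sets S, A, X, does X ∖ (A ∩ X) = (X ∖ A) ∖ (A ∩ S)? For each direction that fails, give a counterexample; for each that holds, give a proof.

The two sets are equal.

(⟹) Let x ∈ X ∖ (A ∩ X). Then either x ∈ X and x ∉ S, A; or x ∈ S ∩ X and x ∉ A. In each case x ∈ (X ∖ A) ∖ (A ∩ S), so X ∖ (A ∩ X) ⊆ (X ∖ A) ∖ (A ∩ S).

(⟸) Let x ∈ (X ∖ A) ∖ (A ∩ S). Then either x ∈ X and x ∉ S, A; or x ∈ S ∩ X and x ∉ A. In each case x ∈ X ∖ (A ∩ X), so (X ∖ A) ∖ (A ∩ S) ⊆ X ∖ (A ∩ X).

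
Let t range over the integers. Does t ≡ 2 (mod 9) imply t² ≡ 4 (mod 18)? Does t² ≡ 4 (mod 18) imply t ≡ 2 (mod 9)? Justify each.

Neither implication holds.

[⇒] This fails: take t = 11. Then 11 ≡ 2 (mod 9), but 11² = 121 ≡ 13 (mod 18), not 4.

[⇐] This fails: take t = 16. Then 16² = 256 ≡ 4 (mod 18), yet 16 ≡ 7 (mod 9), not 2.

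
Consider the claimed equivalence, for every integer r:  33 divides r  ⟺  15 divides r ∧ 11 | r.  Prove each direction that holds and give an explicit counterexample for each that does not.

[⇐] Suppose 15 ∣ r and 11 ∣ r. Any common multiple of 15 and 11 is a multiple of their lcm; here gcd(15, 11) = 1, so lcm(15, 11) = 15·11 = 165, so 165 ∣ r. Since 33 ∣ 165, it follows that 33 ∣ r.

[⇒] This fails: take r = 33. Certainly 33 ∣ 33, but 15 ∤ 33.

Not equivalent: only (⇐) holds.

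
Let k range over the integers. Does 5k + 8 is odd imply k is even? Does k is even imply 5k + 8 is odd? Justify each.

[⇒] This fails: k = 7 gives 5k + 8 = 43, which is odd, but 7 is odd, not even.

[⇐] This also fails: k = 6 is even, but 5k + 8 = 38 is even, not odd.

Neither direction holds.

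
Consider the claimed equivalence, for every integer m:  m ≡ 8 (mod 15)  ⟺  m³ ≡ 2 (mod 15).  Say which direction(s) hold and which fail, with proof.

Both directions hold; the statement is true.

(⇒) Suppose m ≡ 8 (mod 15). Write m = 15j + 8. Then (15j + 8)³ = 3375j³ + 5400j² + 2880j + 512 = 15(225j³ + 360j² + 192j + 34) + 2, so m³ ≡ 2 (mod 15).

(⇐) Conversely, suppose m³ ≡ 2 (mod 15). The only residue r in {0, …, 14} with r³ ≡ 2 (mod 15) is r = 8, so m ≡ 8 (mod 15).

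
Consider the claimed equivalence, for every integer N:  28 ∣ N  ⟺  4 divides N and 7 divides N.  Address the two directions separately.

(→) If 28 ∣ N, write N = 28q. Since 28 = 7·4, N = 4·(7q), so 4 ∣ N; and since 28 = 4·7, N = 7·(4q), so 7 ∣ N.

(←) Suppose 4 ∣ N and 7 ∣ N. Any common multiple of 4 and 7 is a multiple of their lcm; here gcd(4, 7) = 1, so lcm(4, 7) = 4·7 = 28, so 28 ∣ N.

The biconditional holds.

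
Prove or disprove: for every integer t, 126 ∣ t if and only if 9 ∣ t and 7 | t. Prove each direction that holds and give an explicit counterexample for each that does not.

Not equivalent: only (⇒) holds.

(→) If 126 ∣ t, write t = 126q. Since 126 = 14·9, t = 9·(14q), so 9 ∣ t; and since 126 = 18·7, t = 7·(18q), so 7 ∣ t.

(←) This fails: take t = 63. Both 9 ∣ 63 and 7 ∣ 63, yet 63 is not a multiple of 126 (since 63 = 0·126 + 63), so 126 ∤ 63.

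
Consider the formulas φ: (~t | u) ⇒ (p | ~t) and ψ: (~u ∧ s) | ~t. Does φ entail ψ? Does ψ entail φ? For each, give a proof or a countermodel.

(→) This fails. Under u = F, p = F, t = T, s = F, the left side is true but the right side is false.

(←) Assume the antecedent. If t is true, the antecedent forces (u = F, p = F, t = T, s = T) or (u = F, p = T, t = T, s = T), and (~t | u) ⇒ (p | ~t) holds there. If t is false, (~t | u) ⇒ (p | ~t) reduces to true regardless of the other variables. Either way (~t | u) ⇒ (p | ~t) holds.

The forward direction fails; the converse holds.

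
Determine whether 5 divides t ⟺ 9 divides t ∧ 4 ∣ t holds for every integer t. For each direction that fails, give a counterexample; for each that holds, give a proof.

(⇒) fails and (⇐) fails.

[⇒] This fails: take t = 5. Certainly 5 ∣ 5, but 9 ∤ 5.

[⇐] This fails: take t = 36. Both 9 ∣ 36 and 4 ∣ 36, yet 36 is not a multiple of 5 (since 36 = 7·5 + 1), so 5 ∤ 36.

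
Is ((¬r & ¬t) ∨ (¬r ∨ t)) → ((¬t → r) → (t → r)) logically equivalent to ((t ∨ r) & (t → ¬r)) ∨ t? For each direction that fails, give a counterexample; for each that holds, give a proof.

(→) This fails. Under r = F, t = F, the left side is true but the right side is false.

(←) This fails. Under r = F, t = T, the left side is false but the right side is true.

Neither implication holds.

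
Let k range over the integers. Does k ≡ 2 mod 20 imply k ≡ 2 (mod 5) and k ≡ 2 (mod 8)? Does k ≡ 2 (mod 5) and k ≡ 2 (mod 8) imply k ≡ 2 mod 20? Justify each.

The forward direction fails; the converse holds.

Forward direction. This fails: k = 22 gives 22 ≡ 2 (mod 20) but 22 ≡ 6 (mod 8), so the conjunction on the right does not hold.

Converse. If k ≡ 2 (mod 5) and k ≡ 2 (mod 8), then by the Chinese remainder theorem k ≡ 2 (mod 40). Since 2 ≡ 2 (mod 20) and 20 ∣ 40, we get k ≡ 2 (mod 20).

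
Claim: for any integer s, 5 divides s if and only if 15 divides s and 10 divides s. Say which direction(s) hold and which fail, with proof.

Only the converse holds.

Forward direction. This fails: take s = 5. Certainly 5 ∣ 5, but 15 ∤ 5.

Converse. Suppose 15 ∣ s and 10 ∣ s. Any common multiple of 15 and 10 is a multiple of their lcm; here lcm(15, 10) = 15·10/gcd(15, 10) = 150/5 = 30, so 30 ∣ s. Since 5 ∣ 30, it follows that 5 ∣ s.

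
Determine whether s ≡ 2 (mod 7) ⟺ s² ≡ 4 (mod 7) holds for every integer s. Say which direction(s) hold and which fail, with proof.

Forward direction. Suppose s ≡ 2 (mod 7). Write s = 7j + 2. Then (7j + 2)² = 49j² + 28j + 4 = 7(7j² + 4j) + 4, so s² ≡ 4 (mod 7).

Converse. This fails: take s = 5. Then 5² = 25 ≡ 4 (mod 7), yet 5 ≡ 5 (mod 7), not 2.

Only the forward direction holds.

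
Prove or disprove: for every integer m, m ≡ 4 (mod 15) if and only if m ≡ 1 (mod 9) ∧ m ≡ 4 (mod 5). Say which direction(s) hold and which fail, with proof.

Forward direction. This fails: m = 34 gives 34 ≡ 4 (mod 15) but 34 ≡ 7 (mod 9), so the conjunction on the right does not hold.

Converse. If m ≡ 1 (mod 9) and m ≡ 4 (mod 5), then by the Chinese remainder theorem m ≡ 19 (mod 45). Since 19 ≡ 4 (mod 15) and 15 ∣ 45, we get m ≡ 4 (mod 15).

Not equivalent: only (⇐) holds.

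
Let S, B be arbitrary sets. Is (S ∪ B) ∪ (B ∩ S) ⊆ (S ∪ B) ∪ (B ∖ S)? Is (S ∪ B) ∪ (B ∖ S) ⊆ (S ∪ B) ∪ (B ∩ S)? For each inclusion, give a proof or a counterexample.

(⟸) Let x ∈ (S ∪ B) ∪ (B ∖ S). Then either x ∈ S and x ∉ B; or x ∈ B and x ∉ S; or x ∈ S ∩ B. In each case x ∈ (S ∪ B) ∪ (B ∩ S), so (S ∪ B) ∪ (B ∖ S) ⊆ (S ∪ B) ∪ (B ∩ S).

(⟹) Let x ∈ (S ∪ B) ∪ (B ∩ S). Then either x ∈ S and x ∉ B; or x ∈ B and x ∉ S; or x ∈ S ∩ B. In each case x ∈ (S ∪ B) ∪ (B ∖ S), so (S ∪ B) ∪ (B ∩ S) ⊆ (S ∪ B) ∪ (B ∖ S).

Both inclusions hold.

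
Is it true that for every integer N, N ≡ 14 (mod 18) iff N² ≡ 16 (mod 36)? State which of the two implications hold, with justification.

(←) This fails: take N = 4. Then 4² = 16 ≡ 16 (mod 36), yet 4 ≡ 4 (mod 18), not 14.

(→) Suppose N ≡ 14 (mod 18). Working modulo 36, N ∈ {14, 32}; for each such r, r² ≡ 16 (mod 36).

The forward direction holds; the converse fails.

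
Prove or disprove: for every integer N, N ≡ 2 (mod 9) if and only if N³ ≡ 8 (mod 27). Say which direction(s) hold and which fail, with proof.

(⇒) Suppose N ≡ 2 (mod 9). Working modulo 27, N ∈ {2, 11, 20}; for each such r, r³ ≡ 8 (mod 27).

(⇐) Conversely, the residues r modulo 27 with r³ ≡ 8 (mod 27) are exactly {2, 11, 20}, and each is ≡ 2 (mod 9).

Both directions hold.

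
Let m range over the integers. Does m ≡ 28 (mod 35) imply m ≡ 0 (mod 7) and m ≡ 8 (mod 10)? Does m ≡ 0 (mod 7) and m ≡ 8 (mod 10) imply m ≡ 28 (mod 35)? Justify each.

[⇒] This fails: m = 63 gives 63 ≡ 28 (mod 35) but 63 ≡ 3 (mod 10), so the conjunction on the right does not hold.

[⇐] Conversely, if m ≡ 0 (mod 7) and m ≡ 8 (mod 10), then by the Chinese remainder theorem m ≡ 28 (mod 70). Since 28 ≡ 28 (mod 35) and 35 ∣ 70, we get m ≡ 28 (mod 35).

Not equivalent: only (⇐) holds.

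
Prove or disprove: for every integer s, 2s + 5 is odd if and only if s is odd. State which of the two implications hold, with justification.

(⇐) Suppose s is odd. Since 2 is even, 2s is even for every s, so 2s + 5 has the same parity as 5, which is odd. Hence 2s + 5 is odd.

(⇒) This fails: take s = 0. Then 2s + 5 = 5, which is odd, yet s = 0 is even, not odd.

Only the converse holds.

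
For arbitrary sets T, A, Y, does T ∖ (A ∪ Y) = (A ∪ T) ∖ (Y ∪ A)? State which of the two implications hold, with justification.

Both inclusions hold.

(⊆) Let x ∈ T ∖ (A ∪ Y). Then x ∈ T and x ∉ A, Y, from which x ∈ (A ∪ T) ∖ (Y ∪ A).

(⊇) Let x ∈ (A ∪ T) ∖ (Y ∪ A). Then x ∈ T and x ∉ A, Y, from which x ∈ T ∖ (A ∪ Y).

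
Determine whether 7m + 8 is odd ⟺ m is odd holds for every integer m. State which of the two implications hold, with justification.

Forward direction. Suppose 7m + 8 is odd. Since 7 is odd, 7m and m have the same parity, so 7m + 8 ≡ m + 8 (mod 2). As 8 is even, 7m + 8 is odd exactly when m is odd. Thus m is odd.

Converse. Suppose m is odd; write m = 2j + 1. Then 7m + 8 = 7·(2j + 1) + 8 = 2·7j + 15, which is odd.

The biconditional holds.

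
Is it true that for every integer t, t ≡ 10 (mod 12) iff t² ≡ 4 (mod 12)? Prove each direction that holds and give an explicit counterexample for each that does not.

Only the forward direction holds.

(⟹) Suppose t ≡ 10 (mod 12). Write t = 12j + 10. Then (12j + 10)² = 144j² + 240j + 100 = 12(12j² + 20j + 8) + 4, so t² ≡ 4 (mod 12).

(⟸) This fails: take t = 2. Then 2² = 4 ≡ 4 (mod 12), yet 2 ≡ 2 (mod 12), not 10.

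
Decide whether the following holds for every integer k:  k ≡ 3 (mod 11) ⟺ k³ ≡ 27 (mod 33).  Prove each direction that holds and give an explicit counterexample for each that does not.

(⇐) The residues r modulo 33 with r³ ≡ 27 (mod 33) are exactly {3}, and each is ≡ 3 (mod 11).

(⇒) This fails: take k = 14. Then 14 ≡ 3 (mod 11), but 14³ = 2744 ≡ 5 (mod 33), not 27.

Only the reverse direction holds.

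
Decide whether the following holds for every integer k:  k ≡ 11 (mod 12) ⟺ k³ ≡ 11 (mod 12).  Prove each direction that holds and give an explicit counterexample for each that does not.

(⇒) Suppose k ≡ 11 (mod 12). Write k = 12j + 11. Then (12j + 11)³ = 1728j³ + 4752j² + 4356j + 1331 = 12(144j³ + 396j² + 363j + 110) + 11, so k³ ≡ 11 (mod 12).

(⇐) Conversely, suppose k³ ≡ 11 (mod 12). The only residue r in {0, …, 11} with r³ ≡ 11 (mod 12) is r = 11, so k ≡ 11 (mod 12).

Both directions hold; the statement is true.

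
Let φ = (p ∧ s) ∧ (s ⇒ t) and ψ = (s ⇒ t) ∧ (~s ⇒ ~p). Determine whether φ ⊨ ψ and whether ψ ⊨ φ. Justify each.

Converse. This fails. Under s = F, p = F, t = F, the left side is false but the right side is true.

Forward direction. Assume the antecedent. If s is true, the antecedent forces (s = T, p = T, t = T), and (s ⇒ t) ∧ (~s ⇒ ~p) holds there. If s is false, the antecedent cannot hold. Either way (s ⇒ t) ∧ (~s ⇒ ~p) holds.

(⇒) holds; (⇐) fails.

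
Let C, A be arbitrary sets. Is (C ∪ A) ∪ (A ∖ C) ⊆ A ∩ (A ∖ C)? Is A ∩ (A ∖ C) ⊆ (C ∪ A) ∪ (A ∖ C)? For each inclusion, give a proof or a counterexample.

(⟹) This inclusion fails. Take C = {1}, A = ∅; then 1 ∈ (C ∪ A) ∪ (A ∖ C) but 1 ∉ A ∩ (A ∖ C).

(⟸) Let x ∈ A ∩ (A ∖ C). Then x ∈ A and x ∉ C, from which x ∈ (C ∪ A) ∪ (A ∖ C).

The sets are not equal: only the reverse inclusion holds.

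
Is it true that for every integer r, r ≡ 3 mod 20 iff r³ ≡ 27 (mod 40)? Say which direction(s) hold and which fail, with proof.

Only the converse holds.

(⟹) This fails: take r = 23. Then 23 ≡ 3 (mod 20), but 23³ = 12167 ≡ 7 (mod 40), not 27.

(⟸) Conversely, the residues r modulo 40 with r³ ≡ 27 (mod 40) are exactly {3}, and each is ≡ 3 (mod 20).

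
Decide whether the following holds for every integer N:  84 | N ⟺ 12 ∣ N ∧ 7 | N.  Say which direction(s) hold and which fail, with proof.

[⇒] If 84 ∣ N, write N = 84q. Since 84 = 7·12, N = 12·(7q), so 12 ∣ N; and since 84 = 12·7, N = 7·(12q), so 7 ∣ N.

[⇐] Suppose 12 ∣ N and 7 ∣ N. Any common multiple of 12 and 7 is a multiple of their lcm; here gcd(12, 7) = 1, so lcm(12, 7) = 12·7 = 84, so 84 ∣ N.

The biconditional holds.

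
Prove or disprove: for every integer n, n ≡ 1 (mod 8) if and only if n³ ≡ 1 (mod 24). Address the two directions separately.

The forward direction fails; the converse holds.

(⟸) The residues r modulo 24 with r³ ≡ 1 (mod 24) are exactly {1}, and each is ≡ 1 (mod 8).

(⟹) This fails: take n = 9. Then 9 ≡ 1 (mod 8), but 9³ = 729 ≡ 9 (mod 24), not 1.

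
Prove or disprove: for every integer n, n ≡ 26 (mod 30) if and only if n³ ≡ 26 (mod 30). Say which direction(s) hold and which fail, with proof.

The biconditional holds.

(⇐) Suppose n³ ≡ 26 (mod 30). The only residue r in {0, …, 29} with r³ ≡ 26 (mod 30) is r = 26, so n ≡ 26 (mod 30).

(⇒) Suppose n ≡ 26 (mod 30). Write n = 30j + 26. Then (30j + 26)³ = 27000j³ + 70200j² + 60840j + 17576 = 30(900j³ + 2340j² + 2028j + 585) + 26, so n³ ≡ 26 (mod 30).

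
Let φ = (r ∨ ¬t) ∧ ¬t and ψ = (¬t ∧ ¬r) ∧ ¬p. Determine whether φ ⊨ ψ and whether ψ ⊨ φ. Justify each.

Only the reverse direction holds.

[⇒] This fails. Under p = T, t = F, r = F, the left side is true but the right side is false.

[⇐] Assume the antecedent. If p is true, the antecedent cannot hold. If p is false, the antecedent forces (p = F, t = F, r = F), and (r ∨ ¬t) ∧ ¬t holds there. Either way (r ∨ ¬t) ∧ ¬t holds.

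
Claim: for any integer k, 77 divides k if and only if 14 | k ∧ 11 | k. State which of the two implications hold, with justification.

(⇒) fails; (⇐) holds.

[⇐] Suppose 14 ∣ k and 11 ∣ k. Any common multiple of 14 and 11 is a multiple of their lcm; here gcd(14, 11) = 1, so lcm(14, 11) = 14·11 = 154, so 154 ∣ k. Since 77 ∣ 154, it follows that 77 ∣ k.

[⇒] This fails: take k = 77. Certainly 77 ∣ 77, but 14 ∤ 77.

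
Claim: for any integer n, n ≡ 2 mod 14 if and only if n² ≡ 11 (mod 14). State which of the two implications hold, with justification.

Neither implication holds.

[⇒] This fails: take n = 2. Then 2 ≡ 2 (mod 14), but 2² = 4 ≡ 4 (mod 14), not 11.

[⇐] This fails: take n = 5. Then 5² = 25 ≡ 11 (mod 14), yet 5 ≡ 5 (mod 14), not 2.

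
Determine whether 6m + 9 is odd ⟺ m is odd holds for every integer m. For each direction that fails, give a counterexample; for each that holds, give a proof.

Not equivalent: only (⇐) holds.

Forward direction. This fails: take m = 0. Then 6m + 9 = 9, which is odd, yet m = 0 is even, not odd.

Converse. Suppose m is odd. Since 6 is even, 6m is even for every m, so 6m + 9 has the same parity as 9, which is odd. Hence 6m + 9 is odd.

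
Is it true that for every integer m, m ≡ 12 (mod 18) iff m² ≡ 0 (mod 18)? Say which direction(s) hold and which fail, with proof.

(⟹) Suppose m ≡ 12 (mod 18). Write m = 18j + 12. Then (18j + 12)² = 324j² + 432j + 144 = 18(18j² + 24j + 8) + 0, so m² ≡ 0 (mod 18).

(⟸) This fails: take m = 0. Then 0² = 0 ≡ 0 (mod 18), yet 0 ≡ 0 (mod 18), not 12.

Not equivalent: only (⇒) holds.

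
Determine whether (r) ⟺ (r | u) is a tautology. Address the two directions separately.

(→) Assume the antecedent. If u is true, r | u reduces to true regardless of the other variables. If u is false, the antecedent forces (u = F, r = T), and r | u holds there. Either way r | u holds.

(←) This fails. Under u = T, r = F, the left side is false but the right side is true.

Not equivalent: only (⇒) holds.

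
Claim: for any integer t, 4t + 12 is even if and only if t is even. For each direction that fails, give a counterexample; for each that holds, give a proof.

Only the converse holds.

(⇐) Suppose t is even. Since 4 is even, 4t is even for every t, so 4t + 12 has the same parity as 12, which is even. Hence 4t + 12 is even.

(⇒) This fails: take t = 5. Then 4t + 12 = 32, which is even, yet t = 5 is odd, not even.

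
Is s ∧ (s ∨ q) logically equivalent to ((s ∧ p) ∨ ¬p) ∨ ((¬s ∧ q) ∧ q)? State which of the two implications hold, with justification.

(⇒) Assume the antecedent. If p is true, the antecedent forces (p = T, q = F, s = T) or (p = T, q = T, s = T), and the consequent holds there. If p is false, the consequent reduces to true regardless of the other variables. Either way the consequent holds.

(⇐) This fails. Under p = F, q = F, s = F, the left side is false but the right side is true.

Only the forward direction holds.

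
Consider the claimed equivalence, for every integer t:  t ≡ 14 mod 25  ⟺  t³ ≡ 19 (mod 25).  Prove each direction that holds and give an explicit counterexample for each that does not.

Both directions hold; the statement is true.

(⇒) Suppose t ≡ 14 mod 25. Write t = 25j + 14. Then (25j + 14)³ = 15625j³ + 26250j² + 14700j + 2744 = 25(625j³ + 1050j² + 588j + 109) + 19, so t³ ≡ 19 (mod 25).

(⇐) Conversely, suppose t³ ≡ 19 (mod 25). The only residue r in {0, …, 24} with r³ ≡ 19 (mod 25) is r = 14, so t ≡ 14 (mod 25).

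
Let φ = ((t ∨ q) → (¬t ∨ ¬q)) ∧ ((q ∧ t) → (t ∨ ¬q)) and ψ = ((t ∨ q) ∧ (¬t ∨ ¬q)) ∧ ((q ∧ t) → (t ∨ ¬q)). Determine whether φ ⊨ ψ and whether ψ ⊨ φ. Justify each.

(⟸) Assume the antecedent. If t is true, the antecedent forces (t = T, q = F), and the consequent holds there. If t is false, the consequent reduces to true regardless of the other variables. Either way the consequent holds.

(⟹) This fails. Under t = F, q = F, the left side is true but the right side is false.

Only the reverse direction holds.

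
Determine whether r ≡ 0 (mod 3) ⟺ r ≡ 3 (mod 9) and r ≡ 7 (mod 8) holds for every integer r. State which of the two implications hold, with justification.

[⇐] If r ≡ 3 (mod 9) and r ≡ 7 (mod 8), then by the Chinese remainder theorem r ≡ 39 (mod 72). Since 39 ≡ 0 (mod 3) and 3 ∣ 72, we get r ≡ 0 (mod 3).

[⇒] This fails: r = 0 gives 0 ≡ 0 (mod 3) but 0 ≡ 0 (mod 9), so the conjunction on the right does not hold.

Only the converse holds.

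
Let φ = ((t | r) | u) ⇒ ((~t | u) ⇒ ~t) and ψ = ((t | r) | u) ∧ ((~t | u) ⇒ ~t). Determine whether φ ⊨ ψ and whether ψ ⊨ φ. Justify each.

Not equivalent: only (⇐) holds.

[⇐] Assume the antecedent. If u is true, the antecedent forces (u = T, r = F, t = F) or (u = T, r = T, t = F), and the consequent holds there. If u is false, the consequent reduces to true regardless of the other variables. Either way the consequent holds.

[⇒] This fails. Under u = F, r = F, t = F, the left side is true but the right side is false.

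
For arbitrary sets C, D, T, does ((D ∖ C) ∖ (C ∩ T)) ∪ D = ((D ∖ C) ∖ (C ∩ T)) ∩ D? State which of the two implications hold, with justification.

Only the reverse inclusion holds.

(⟹) This inclusion fails. Take C = {1}, D = {1}, T = ∅; then 1 ∈ ((D ∖ C) ∖ (C ∩ T)) ∪ D but 1 ∉ ((D ∖ C) ∖ (C ∩ T)) ∩ D.

(⟸) Let x ∈ ((D ∖ C) ∖ (C ∩ T)) ∩ D. Then either x ∈ D and x ∉ C, T; or x ∈ D ∩ T and x ∉ C. In each case x ∈ ((D ∖ C) ∖ (C ∩ T)) ∪ D, so ((D ∖ C) ∖ (C ∩ T)) ∩ D ⊆ ((D ∖ C) ∖ (C ∩ T)) ∪ D.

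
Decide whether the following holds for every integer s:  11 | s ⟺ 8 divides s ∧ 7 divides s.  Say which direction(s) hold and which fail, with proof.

Neither implication holds.

(→) This fails: take s = 11. Certainly 11 ∣ 11, but 8 ∤ 11.

(←) This fails: take s = 56. Both 8 ∣ 56 and 7 ∣ 56, yet 56 is not a multiple of 11 (since 56 = 5·11 + 1), so 11 ∤ 56.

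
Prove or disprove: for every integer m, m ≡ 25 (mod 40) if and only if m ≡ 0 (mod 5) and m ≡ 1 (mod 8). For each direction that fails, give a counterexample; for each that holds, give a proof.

Both directions hold; the statement is true.

(←) If m ≡ 0 (mod 5) and m ≡ 1 (mod 8), then by the Chinese remainder theorem m ≡ 25 (mod 40). This is exactly m ≡ 25 (mod 40).

(→) Suppose m ≡ 25 (mod 40); write m = 40j + 25. Since 5 ∣ 40, reducing mod 5 gives m ≡ 25 ≡ 0 (mod 5); since 8 ∣ 40, reducing mod 8 gives m ≡ 25 ≡ 1 (mod 8).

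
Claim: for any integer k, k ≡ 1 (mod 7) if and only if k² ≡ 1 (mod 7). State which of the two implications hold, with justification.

(⇒) Suppose k ≡ 1 (mod 7). Write k = 7j + 1. Then (7j + 1)² = 49j² + 14j + 1 = 7(7j² + 2j) + 1, so k² ≡ 1 (mod 7).

(⇐) This fails: take k = 6. Then 6² = 36 ≡ 1 (mod 7), yet 6 ≡ 6 (mod 7), not 1.

Only the forward direction holds.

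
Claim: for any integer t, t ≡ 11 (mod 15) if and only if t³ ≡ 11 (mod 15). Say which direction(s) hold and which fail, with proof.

Converse. Suppose t³ ≡ 11 (mod 15). The only residue r in {0, …, 14} with r³ ≡ 11 (mod 15) is r = 11, so t ≡ 11 (mod 15).

Forward direction. Suppose t ≡ 11 (mod 15). Write t = 15j + 11. Then (15j + 11)³ = 3375j³ + 7425j² + 5445j + 1331 = 15(225j³ + 495j² + 363j + 88) + 11, so t³ ≡ 11 (mod 15).

The biconditional holds.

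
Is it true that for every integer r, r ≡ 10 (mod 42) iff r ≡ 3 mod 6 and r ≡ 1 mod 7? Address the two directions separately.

Forward direction. This fails: r = 10 gives 10 ≡ 10 (mod 42) but 10 ≡ 4 (mod 6), so the conjunction on the right does not hold.

Converse. This fails: r = 15 satisfies both congruences on the right (15 ≡ 3 mod 6 and 15 ≡ 1 mod 7) yet 15 ≡ 15 (mod 42), not 10.

(⇒) fails and (⇐) fails.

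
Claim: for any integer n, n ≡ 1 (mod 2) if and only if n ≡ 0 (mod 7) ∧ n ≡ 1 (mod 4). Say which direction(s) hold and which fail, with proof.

Only the reverse direction holds.

(→) This fails: n = 1 gives 1 ≡ 1 (mod 2) but 1 ≡ 1 (mod 7), so the conjunction on the right does not hold.

(←) Conversely, if n ≡ 0 (mod 7) and n ≡ 1 (mod 4), then by the Chinese remainder theorem n ≡ 21 (mod 28). Since 21 ≡ 1 (mod 2) and 2 ∣ 28, we get n ≡ 1 (mod 2).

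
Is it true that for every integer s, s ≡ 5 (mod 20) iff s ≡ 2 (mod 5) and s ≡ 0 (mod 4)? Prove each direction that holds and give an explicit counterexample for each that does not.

Both directions fail.

Forward direction. This fails: s = 5 gives 5 ≡ 5 (mod 20) but 5 ≡ 0 (mod 5), so the conjunction on the right does not hold.

Converse. This fails: s = 12 satisfies both congruences on the right (12 ≡ 2 mod 5 and 12 ≡ 0 mod 4) yet 12 ≡ 12 (mod 20), not 5.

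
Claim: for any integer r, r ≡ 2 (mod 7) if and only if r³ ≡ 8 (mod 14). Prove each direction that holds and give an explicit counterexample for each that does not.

Neither direction holds.

(→) This fails: take r = 9. Then 9 ≡ 2 (mod 7), but 9³ = 729 ≡ 1 (mod 14), not 8.

(←) This fails: take r = 4. Then 4³ = 64 ≡ 8 (mod 14), yet 4 ≡ 4 (mod 7), not 2.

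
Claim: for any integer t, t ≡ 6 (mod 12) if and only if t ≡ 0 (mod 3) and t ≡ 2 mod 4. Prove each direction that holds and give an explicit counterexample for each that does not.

(⇐) If t ≡ 0 (mod 3) and t ≡ 2 (mod 4), then by the Chinese remainder theorem t ≡ 6 (mod 12). This is exactly t ≡ 6 (mod 12).

(⇒) Suppose t ≡ 6 (mod 12); write t = 12j + 6. Since 3 ∣ 12, reducing mod 3 gives t ≡ 6 ≡ 0 (mod 3); since 4 ∣ 12, reducing mod 4 gives t ≡ 6 ≡ 2 (mod 4).

The biconditional holds.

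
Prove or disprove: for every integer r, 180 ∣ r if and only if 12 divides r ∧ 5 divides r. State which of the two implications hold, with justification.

(⟹) If 180 ∣ r, write r = 180q. Since 180 = 15·12, r = 12·(15q), so 12 ∣ r; and since 180 = 36·5, r = 5·(36q), so 5 ∣ r.

(⟸) This fails: take r = 60. Both 12 ∣ 60 and 5 ∣ 60, yet 60 is not a multiple of 180 (since 60 = 0·180 + 60), so 180 ∤ 60.

Only the forward implication holds.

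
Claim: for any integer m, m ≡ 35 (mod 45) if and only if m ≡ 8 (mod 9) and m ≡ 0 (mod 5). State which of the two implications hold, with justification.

[⇒] Suppose m ≡ 35 (mod 45); write m = 45j + 35. Since 9 ∣ 45, reducing mod 9 gives m ≡ 35 ≡ 8 (mod 9); since 5 ∣ 45, reducing mod 5 gives m ≡ 35 ≡ 0 (mod 5).

[⇐] Conversely, if m ≡ 8 (mod 9) and m ≡ 0 (mod 5), then by the Chinese remainder theorem m ≡ 35 (mod 45). This is exactly m ≡ 35 (mod 45).

Both implications hold.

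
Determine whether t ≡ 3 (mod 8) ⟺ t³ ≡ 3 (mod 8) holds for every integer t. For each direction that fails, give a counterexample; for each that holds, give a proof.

Forward direction. Suppose t ≡ 3 (mod 8). Write t = 8j + 3. Then (8j + 3)³ = 512j³ + 576j² + 216j + 27 = 8(64j³ + 72j² + 27j + 3) + 3, so t³ ≡ 3 (mod 8).

Converse. Suppose t³ ≡ 3 (mod 8). The only residue r in {0, …, 7} with r³ ≡ 3 (mod 8) is r = 3, so t ≡ 3 (mod 8).

Both directions hold; the statement is true.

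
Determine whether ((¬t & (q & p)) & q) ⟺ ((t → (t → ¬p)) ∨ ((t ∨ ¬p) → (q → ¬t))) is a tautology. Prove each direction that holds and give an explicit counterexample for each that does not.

Not equivalent: only (⇒) holds.

(⟹) Assume the antecedent. If t is true, the antecedent cannot hold. If t is false, the consequent reduces to true regardless of the other variables. Either way the consequent holds.

(⟸) This fails. Under t = F, p = F, q = F, the left side is false but the right side is true.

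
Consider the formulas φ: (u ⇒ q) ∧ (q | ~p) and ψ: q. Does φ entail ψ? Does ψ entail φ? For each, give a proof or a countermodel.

(⇒) fails; (⇐) holds.

(⟸) Assume the antecedent. If u is true, the antecedent forces (u = T, p = F, q = T) or (u = T, p = T, q = T), and (u ⇒ q) ∧ (q | ~p) holds there. If u is false, the antecedent forces (u = F, p = F, q = T) or (u = F, p = T, q = T), and (u ⇒ q) ∧ (q | ~p) holds there. Either way (u ⇒ q) ∧ (q | ~p) holds.

(⟹) This fails. Under u = F, p = F, q = F, the left side is true but the right side is false.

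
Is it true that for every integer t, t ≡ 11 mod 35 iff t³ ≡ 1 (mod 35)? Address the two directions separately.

(⇒) Suppose t ≡ 11 mod 35. Write t = 35j + 11. Then (35j + 11)³ = 42875j³ + 40425j² + 12705j + 1331 = 35(1225j³ + 1155j² + 363j + 38) + 1, so t³ ≡ 1 (mod 35).

(⇐) This fails: take t = 1. Then 1³ = 1 ≡ 1 (mod 35), yet 1 ≡ 1 (mod 35), not 11.

Only the forward direction holds.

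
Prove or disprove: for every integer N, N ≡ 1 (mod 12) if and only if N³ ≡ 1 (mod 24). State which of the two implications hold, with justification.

(⇒) fails; (⇐) holds.

Forward direction. This fails: take N = 13. Then 13 ≡ 1 (mod 12), but 13³ = 2197 ≡ 13 (mod 24), not 1.

Converse. The residues r modulo 24 with r³ ≡ 1 (mod 24) are exactly {1}, and each is ≡ 1 (mod 12).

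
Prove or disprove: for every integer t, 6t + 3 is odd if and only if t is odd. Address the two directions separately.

Forward direction. This fails: take t = 4. Then 6t + 3 = 27, which is odd, yet t = 4 is even, not odd.

Converse. Suppose t is odd. Since 6 is even, 6t is even for every t, so 6t + 3 has the same parity as 3, which is odd. Hence 6t + 3 is odd.

Only the converse holds.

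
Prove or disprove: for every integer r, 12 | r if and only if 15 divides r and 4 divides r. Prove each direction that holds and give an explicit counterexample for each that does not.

(→) This fails: take r = 12. Certainly 12 ∣ 12, but 15 ∤ 12.

(←) Suppose 15 ∣ r and 4 ∣ r. Any common multiple of 15 and 4 is a multiple of their lcm; here gcd(15, 4) = 1, so lcm(15, 4) = 15·4 = 60, so 60 ∣ r. Since 12 ∣ 60, it follows that 12 ∣ r.

The forward direction fails; the converse holds.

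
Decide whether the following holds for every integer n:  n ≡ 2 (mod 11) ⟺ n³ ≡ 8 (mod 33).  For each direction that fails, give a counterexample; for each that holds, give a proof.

(⟹) This fails: take n = 13. Then 13 ≡ 2 (mod 11), but 13³ = 2197 ≡ 19 (mod 33), not 8.

(⟸) Conversely, the residues r modulo 33 with r³ ≡ 8 (mod 33) are exactly {2}, and each is ≡ 2 (mod 11).

(⇒) fails; (⇐) holds.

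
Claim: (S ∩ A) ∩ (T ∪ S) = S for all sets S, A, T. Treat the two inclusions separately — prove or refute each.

(⊆) holds; (⊇) fails.

Forward inclusion. Let x ∈ (S ∩ A) ∩ (T ∪ S). Then either x ∈ S ∩ A and x ∉ T; or x ∈ S ∩ A ∩ T. In each case x ∈ S, so (S ∩ A) ∩ (T ∪ S) ⊆ S.

Reverse inclusion. This inclusion fails. Take S = {1}, A = ∅, T = ∅; then 1 ∈ S but 1 ∉ (S ∩ A) ∩ (T ∪ S).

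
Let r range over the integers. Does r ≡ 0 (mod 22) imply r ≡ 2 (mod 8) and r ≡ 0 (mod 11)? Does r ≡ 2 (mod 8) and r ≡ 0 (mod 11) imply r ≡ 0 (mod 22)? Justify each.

Only the converse holds.

(←) If r ≡ 2 (mod 8) and r ≡ 0 (mod 11), then by the Chinese remainder theorem r ≡ 66 (mod 88). Since 66 ≡ 0 (mod 22) and 22 ∣ 88, we get r ≡ 0 (mod 22).

(→) This fails: r = 0 gives 0 ≡ 0 (mod 22) but 0 ≡ 0 (mod 8), so the conjunction on the right does not hold.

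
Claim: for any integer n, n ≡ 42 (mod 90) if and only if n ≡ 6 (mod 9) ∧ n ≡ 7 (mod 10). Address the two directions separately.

(⇒) fails and (⇐) fails.

(⇒) This fails: n = 42 gives 42 ≡ 42 (mod 90) but 42 ≡ 2 (mod 10), so the conjunction on the right does not hold.

(⇐) This fails: n = 87 satisfies both congruences on the right (87 ≡ 6 mod 9 and 87 ≡ 7 mod 10) yet 87 ≡ 87 (mod 90), not 42.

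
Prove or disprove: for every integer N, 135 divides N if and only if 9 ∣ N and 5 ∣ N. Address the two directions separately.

(←) This fails: take N = 45. Both 9 ∣ 45 and 5 ∣ 45, yet 45 is not a multiple of 135 (since 45 = 0·135 + 45), so 135 ∤ 45.

(→) If 135 ∣ N, write N = 135q. Since 135 = 15·9, N = 9·(15q), so 9 ∣ N; and since 135 = 27·5, N = 5·(27q), so 5 ∣ N.

Only the forward direction holds.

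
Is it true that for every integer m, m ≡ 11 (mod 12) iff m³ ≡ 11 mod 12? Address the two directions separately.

[⇒] Suppose m ≡ 11 (mod 12). Write m = 12j + 11. Then (12j + 11)³ = 1728j³ + 4752j² + 4356j + 1331 = 12(144j³ + 396j² + 363j + 110) + 11, so m³ ≡ 11 (mod 12).

[⇐] Conversely, suppose m³ ≡ 11 (mod 12). The only residue r in {0, …, 11} with r³ ≡ 11 (mod 12) is r = 11, so m ≡ 11 (mod 12).

Both directions hold; the statement is true.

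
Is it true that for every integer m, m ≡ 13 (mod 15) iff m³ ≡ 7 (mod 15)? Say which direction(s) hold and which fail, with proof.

Equivalent; both directions hold.

(→) Suppose m ≡ 13 (mod 15). Write m = 15j + 13. Then (15j + 13)³ = 3375j³ + 8775j² + 7605j + 2197 = 15(225j³ + 585j² + 507j + 146) + 7, so m³ ≡ 7 (mod 15).

(←) Conversely, suppose m³ ≡ 7 (mod 15). The only residue r in {0, …, 14} with r³ ≡ 7 (mod 15) is r = 13, so m ≡ 13 (mod 15).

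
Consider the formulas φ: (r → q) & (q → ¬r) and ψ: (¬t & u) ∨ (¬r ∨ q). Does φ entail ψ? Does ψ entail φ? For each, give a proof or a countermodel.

Not equivalent: only (⇒) holds.

(→) Assume the antecedent. If r is true, the antecedent cannot hold. If r is false, (¬t & u) ∨ (¬r ∨ q) reduces to true regardless of the other variables. Either way (¬t & u) ∨ (¬r ∨ q) holds.

(←) This fails. Under t = F, r = T, u = T, q = F, the left side is false but the right side is true.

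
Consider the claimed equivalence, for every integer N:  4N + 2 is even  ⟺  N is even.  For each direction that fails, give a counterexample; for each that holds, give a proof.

(⟹) This fails: take N = 7. Then 4N + 2 = 30, which is even, yet N = 7 is odd, not even.

(⟸) Suppose N is even. Since 4 is even, 4N is even for every N, so 4N + 2 has the same parity as 2, which is even. Hence 4N + 2 is even.

(⇒) fails; (⇐) holds.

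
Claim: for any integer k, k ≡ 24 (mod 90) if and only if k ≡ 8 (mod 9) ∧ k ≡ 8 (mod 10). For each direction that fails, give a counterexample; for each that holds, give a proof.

Forward direction. This fails: k = 24 gives 24 ≡ 24 (mod 90) but 24 ≡ 6 (mod 9), so the conjunction on the right does not hold.

Converse. This fails: k = 8 satisfies both congruences on the right (8 ≡ 8 mod 9 and 8 ≡ 8 mod 10) yet 8 ≡ 8 (mod 90), not 24.

Both directions fail.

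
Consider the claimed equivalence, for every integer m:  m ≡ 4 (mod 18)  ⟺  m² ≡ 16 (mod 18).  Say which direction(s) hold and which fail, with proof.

Not equivalent: only (⇒) holds.

(→) Suppose m ≡ 4 (mod 18). Write m = 18j + 4. Then (18j + 4)² = 324j² + 144j + 16 = 18(18j² + 8j) + 16, so m² ≡ 16 (mod 18).

(←) This fails: take m = 14. Then 14² = 196 ≡ 16 (mod 18), yet 14 ≡ 14 (mod 18), not 4.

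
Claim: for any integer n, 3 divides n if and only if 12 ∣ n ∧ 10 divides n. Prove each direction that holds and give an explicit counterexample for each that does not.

(⇒) fails; (⇐) holds.

(⇒) This fails: take n = 3. Certainly 3 ∣ 3, but 12 ∤ 3.

(⇐) Suppose 12 ∣ n and 10 ∣ n. Any common multiple of 12 and 10 is a multiple of their lcm; here lcm(12, 10) = 12·10/gcd(12, 10) = 120/2 = 60, so 60 ∣ n. Since 3 ∣ 60, it follows that 3 ∣ n.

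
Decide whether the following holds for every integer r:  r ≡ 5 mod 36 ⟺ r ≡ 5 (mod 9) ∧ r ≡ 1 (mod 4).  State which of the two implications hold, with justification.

(⟸) If r ≡ 5 (mod 9) and r ≡ 1 (mod 4), then by the Chinese remainder theorem r ≡ 5 (mod 36). This is exactly r ≡ 5 (mod 36).

(⟹) Suppose r ≡ 5 (mod 36); write r = 36j + 5. Since 9 ∣ 36, reducing mod 9 gives r ≡ 5 (mod 9); since 4 ∣ 36, reducing mod 4 gives r ≡ 5 ≡ 1 (mod 4).

Both directions hold.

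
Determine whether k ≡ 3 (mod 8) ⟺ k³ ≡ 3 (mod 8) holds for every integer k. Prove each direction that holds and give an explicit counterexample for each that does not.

Both directions hold.

(⟹) Suppose k ≡ 3 (mod 8). Write k = 8j + 3. Then (8j + 3)³ = 512j³ + 576j² + 216j + 27 = 8(64j³ + 72j² + 27j + 3) + 3, so k³ ≡ 3 (mod 8).

(⟸) For the converse, argue contrapositively. If k ≢ 3 (mod 8), then k is congruent to one of 0, 1, 2, 4, 5, 6, 7 modulo 8, and these give k³ ≡ 0, 1, 0, 0, 5, 0, 7 respectively — never 3.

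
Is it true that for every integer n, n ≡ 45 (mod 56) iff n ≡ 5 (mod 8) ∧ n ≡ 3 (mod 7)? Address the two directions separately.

Forward direction. Suppose n ≡ 45 (mod 56); write n = 56j + 45. Since 8 ∣ 56, reducing mod 8 gives n ≡ 45 ≡ 5 (mod 8); since 7 ∣ 56, reducing mod 7 gives n ≡ 45 ≡ 3 (mod 7).

Converse. If n ≡ 5 (mod 8) and n ≡ 3 (mod 7), then by the Chinese remainder theorem n ≡ 45 (mod 56). This is exactly n ≡ 45 (mod 56).

Both implications hold.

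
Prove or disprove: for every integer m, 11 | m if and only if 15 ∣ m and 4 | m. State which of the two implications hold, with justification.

Neither implication holds.

(⇒) This fails: take m = 11. Certainly 11 ∣ 11, but 15 ∤ 11.

(⇐) This fails: take m = 60. Both 15 ∣ 60 and 4 ∣ 60, yet 60 is not a multiple of 11 (since 60 = 5·11 + 5), so 11 ∤ 60.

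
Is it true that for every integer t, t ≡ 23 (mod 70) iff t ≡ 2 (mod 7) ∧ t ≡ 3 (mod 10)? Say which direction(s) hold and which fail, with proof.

Both implications hold.

[⇐] If t ≡ 2 (mod 7) and t ≡ 3 (mod 10), then by the Chinese remainder theorem t ≡ 23 (mod 70). This is exactly t ≡ 23 (mod 70).

[⇒] Suppose t ≡ 23 (mod 70); write t = 70j + 23. Since 7 ∣ 70, reducing mod 7 gives t ≡ 23 ≡ 2 (mod 7); since 10 ∣ 70, reducing mod 10 gives t ≡ 23 ≡ 3 (mod 10).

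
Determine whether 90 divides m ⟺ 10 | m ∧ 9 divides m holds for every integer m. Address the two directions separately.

Equivalent; both directions hold.

Forward direction. If 90 ∣ m, write m = 90q. Since 90 = 9·10, m = 10·(9q), so 10 ∣ m; and since 90 = 10·9, m = 9·(10q), so 9 ∣ m.

Converse. Suppose 10 ∣ m and 9 ∣ m. Any common multiple of 10 and 9 is a multiple of their lcm; here gcd(10, 9) = 1, so lcm(10, 9) = 10·9 = 90, so 90 ∣ m.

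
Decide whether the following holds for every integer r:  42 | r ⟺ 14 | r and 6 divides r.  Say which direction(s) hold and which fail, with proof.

Forward direction. If 42 ∣ r, write r = 42q. Since 42 = 3·14, r = 14·(3q), so 14 ∣ r; and since 42 = 7·6, r = 6·(7q), so 6 ∣ r.

Converse. Suppose 14 ∣ r and 6 ∣ r. Any common multiple of 14 and 6 is a multiple of their lcm; here lcm(14, 6) = 14·6/gcd(14, 6) = 84/2 = 42, so 42 ∣ r.

Both directions hold; the statement is true.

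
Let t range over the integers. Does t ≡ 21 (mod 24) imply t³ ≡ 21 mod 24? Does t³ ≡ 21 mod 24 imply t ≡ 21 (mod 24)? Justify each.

Both directions hold; the statement is true.

Forward direction. Suppose t ≡ 21 (mod 24). Write t = 24j + 21. Then (24j + 21)³ = 13824j³ + 36288j² + 31752j + 9261 = 24(576j³ + 1512j² + 1323j + 385) + 21, so t³ ≡ 21 (mod 24).

Converse. Suppose t³ ≡ 21 (mod 24). The only residue r in {0, …, 23} with r³ ≡ 21 (mod 24) is r = 21, so t ≡ 21 (mod 24).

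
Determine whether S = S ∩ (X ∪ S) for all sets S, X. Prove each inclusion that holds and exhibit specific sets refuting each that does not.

(⊆) Let x ∈ S. Then either x ∈ S and x ∉ X; or x ∈ S ∩ X. In each case x ∈ S ∩ (X ∪ S), so S ⊆ S ∩ (X ∪ S).

(⊇) Let x ∈ S ∩ (X ∪ S). Then either x ∈ S and x ∉ X; or x ∈ S ∩ X. In each case x ∈ S, so S ∩ (X ∪ S) ⊆ S.

Both inclusions hold; the sets are equal.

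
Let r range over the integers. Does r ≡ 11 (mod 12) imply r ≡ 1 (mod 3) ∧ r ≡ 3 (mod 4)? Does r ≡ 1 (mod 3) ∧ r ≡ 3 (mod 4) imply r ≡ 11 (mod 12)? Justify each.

Forward direction. This fails: r = 11 gives 11 ≡ 11 (mod 12) but 11 ≡ 2 (mod 3), so the conjunction on the right does not hold.

Converse. This fails: r = 7 satisfies both congruences on the right (7 ≡ 1 mod 3 and 7 ≡ 3 mod 4) yet 7 ≡ 7 (mod 12), not 11.

Neither direction holds.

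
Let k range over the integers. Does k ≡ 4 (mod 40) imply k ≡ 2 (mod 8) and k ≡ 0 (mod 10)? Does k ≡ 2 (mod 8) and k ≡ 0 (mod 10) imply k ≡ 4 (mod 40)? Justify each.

(⟹) This fails: k = 4 gives 4 ≡ 4 (mod 40) but 4 ≡ 4 (mod 8), so the conjunction on the right does not hold.

(⟸) This fails: k = 10 satisfies both congruences on the right (10 ≡ 2 mod 8 and 10 ≡ 0 mod 10) yet 10 ≡ 10 (mod 40), not 4.

(⇒) fails and (⇐) fails.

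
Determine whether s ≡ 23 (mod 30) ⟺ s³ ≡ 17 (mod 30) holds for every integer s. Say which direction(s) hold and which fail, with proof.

The biconditional holds.

[⇒] Suppose s ≡ 23 (mod 30). Write s = 30j + 23. Then (30j + 23)³ = 27000j³ + 62100j² + 47610j + 12167 = 30(900j³ + 2070j² + 1587j + 405) + 17, so s³ ≡ 17 (mod 30).

[⇐] Conversely, suppose s³ ≡ 17 (mod 30). The only residue r in {0, …, 29} with r³ ≡ 17 (mod 30) is r = 23, so s ≡ 23 (mod 30).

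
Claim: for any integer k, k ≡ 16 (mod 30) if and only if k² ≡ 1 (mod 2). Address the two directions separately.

Neither implication holds.

[⇒] This fails: take k = 16. Then 16 ≡ 16 (mod 30), but 16² = 256 ≡ 0 (mod 2), not 1.

[⇐] This fails: take k = 1. Then 1² = 1 ≡ 1 (mod 2), yet 1 ≡ 1 (mod 30), not 16.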